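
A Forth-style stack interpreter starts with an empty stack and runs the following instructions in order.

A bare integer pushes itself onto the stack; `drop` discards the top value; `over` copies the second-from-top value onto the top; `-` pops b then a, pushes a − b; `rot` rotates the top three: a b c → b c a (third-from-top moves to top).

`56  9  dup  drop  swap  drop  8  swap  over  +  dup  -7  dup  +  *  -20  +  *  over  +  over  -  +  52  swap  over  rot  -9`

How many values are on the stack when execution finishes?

4

56    56
9     56 9
dup   56 9 9
drop  56 9
swap  9 56
drop  9
8     9 8
swap  8 9
over  8 9 8
+     8 17
dup   8 17 17
-7    8 17 17 -7
dup   8 17 17 -7 -7
+     8 17 17 -14
*     8 17 -238
-20   8 17 -238 -20
+     8 17 -258
*     8 -4386
over  8 -4386 8
+     8 -4378
over  8 -4378 8
-     8 -4386
+     -4378
52    -4378 52
swap  52 -4378
over  52 -4378 52
rot   -4378 52 52
-9    -4378 52 52 -9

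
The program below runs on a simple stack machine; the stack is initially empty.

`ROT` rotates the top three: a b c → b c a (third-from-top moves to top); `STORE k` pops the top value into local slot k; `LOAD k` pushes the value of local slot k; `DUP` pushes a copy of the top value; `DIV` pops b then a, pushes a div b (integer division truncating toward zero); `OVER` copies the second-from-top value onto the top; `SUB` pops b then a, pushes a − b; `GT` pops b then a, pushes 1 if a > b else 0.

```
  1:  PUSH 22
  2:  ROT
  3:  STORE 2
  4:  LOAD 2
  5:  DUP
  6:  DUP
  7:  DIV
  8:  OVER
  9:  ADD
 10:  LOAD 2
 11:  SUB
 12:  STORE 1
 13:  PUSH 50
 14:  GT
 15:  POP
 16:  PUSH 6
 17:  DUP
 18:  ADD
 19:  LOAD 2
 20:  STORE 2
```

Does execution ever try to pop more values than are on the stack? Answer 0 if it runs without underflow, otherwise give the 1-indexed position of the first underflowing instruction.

2

PUSH 22 : 22
ROT  — needs 3 operands, stack has 1 → underflow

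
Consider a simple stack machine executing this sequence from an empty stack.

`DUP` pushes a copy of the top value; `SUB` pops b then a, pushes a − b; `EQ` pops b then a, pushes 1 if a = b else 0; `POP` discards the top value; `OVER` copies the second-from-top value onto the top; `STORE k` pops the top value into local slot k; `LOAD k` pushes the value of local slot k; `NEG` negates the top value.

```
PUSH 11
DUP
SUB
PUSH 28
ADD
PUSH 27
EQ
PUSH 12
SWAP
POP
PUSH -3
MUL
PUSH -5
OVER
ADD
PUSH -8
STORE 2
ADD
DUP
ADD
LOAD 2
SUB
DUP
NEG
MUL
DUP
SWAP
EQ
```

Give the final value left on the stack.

PUSH 11 -> [11]
DUP     -> [11, 11]
SUB     -> [0]
PUSH 28 -> [0, 28]
ADD     -> [28]
PUSH 27 -> [28, 27]
EQ      -> [0]
PUSH 12 -> [0, 12]
SWAP    -> [12, 0]
POP     -> [12]
PUSH -3 -> [12, -3]
MUL     -> [-36]
PUSH -5 -> [-36, -5]
OVER    -> [-36, -5, -36]
ADD     -> [-36, -41]
PUSH -8 -> [-36, -41, -8]
STORE 2 -> [-36, -41]
ADD     -> [-77]
DUP     -> [-77, -77]
ADD     -> [-154]
LOAD 2  -> [-154, -8]
SUB     -> [-146]
DUP     -> [-146, -146]
NEG     -> [-146, 146]
MUL     -> [-21316]
DUP     -> [-21316, -21316]
SWAP    -> [-21316, -21316]
EQ      -> [1]

1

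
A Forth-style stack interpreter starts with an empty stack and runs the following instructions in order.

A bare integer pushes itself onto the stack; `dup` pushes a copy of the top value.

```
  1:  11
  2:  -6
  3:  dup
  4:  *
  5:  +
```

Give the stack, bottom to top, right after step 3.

[11, -6, -6]

11  -> 11
-6  -> 11 -6
dup -> 11 -6 -6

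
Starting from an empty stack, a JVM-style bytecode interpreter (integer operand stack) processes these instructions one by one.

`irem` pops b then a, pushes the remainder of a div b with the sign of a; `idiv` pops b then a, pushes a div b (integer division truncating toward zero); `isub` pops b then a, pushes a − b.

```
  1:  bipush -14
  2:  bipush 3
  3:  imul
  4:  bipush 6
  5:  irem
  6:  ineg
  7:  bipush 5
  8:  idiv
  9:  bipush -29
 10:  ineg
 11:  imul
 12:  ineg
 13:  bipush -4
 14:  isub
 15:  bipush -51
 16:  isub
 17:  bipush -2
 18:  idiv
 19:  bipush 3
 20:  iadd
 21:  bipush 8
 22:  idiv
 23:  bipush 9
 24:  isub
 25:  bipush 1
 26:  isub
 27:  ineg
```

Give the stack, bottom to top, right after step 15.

[4, -51]

bipush -14 : -14
bipush 3   : -14 3
imul       : -42
bipush 6   : -42 6
irem       : 0
ineg       : 0
bipush 5   : 0 5
idiv       : 0
bipush -29 : 0 -29
ineg       : 0 29
imul       : 0
ineg       : 0
bipush -4  : 0 -4
isub       : 4
bipush -51 : 4 -51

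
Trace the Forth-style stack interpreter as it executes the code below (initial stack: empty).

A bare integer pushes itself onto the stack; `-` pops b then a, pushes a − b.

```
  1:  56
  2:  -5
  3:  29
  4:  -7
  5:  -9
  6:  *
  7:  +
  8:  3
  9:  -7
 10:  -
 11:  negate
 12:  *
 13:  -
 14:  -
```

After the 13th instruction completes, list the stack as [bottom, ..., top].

[56, 915]

56     -> 56
-5     -> 56 -5
29     -> 56 -5 29
-7     -> 56 -5 29 -7
-9     -> 56 -5 29 -7 -9
*      -> 56 -5 29 63
+      -> 56 -5 92
3      -> 56 -5 92 3
-7     -> 56 -5 92 3 -7
-      -> 56 -5 92 10
negate -> 56 -5 92 -10
*      -> 56 -5 -920
-      -> 56 915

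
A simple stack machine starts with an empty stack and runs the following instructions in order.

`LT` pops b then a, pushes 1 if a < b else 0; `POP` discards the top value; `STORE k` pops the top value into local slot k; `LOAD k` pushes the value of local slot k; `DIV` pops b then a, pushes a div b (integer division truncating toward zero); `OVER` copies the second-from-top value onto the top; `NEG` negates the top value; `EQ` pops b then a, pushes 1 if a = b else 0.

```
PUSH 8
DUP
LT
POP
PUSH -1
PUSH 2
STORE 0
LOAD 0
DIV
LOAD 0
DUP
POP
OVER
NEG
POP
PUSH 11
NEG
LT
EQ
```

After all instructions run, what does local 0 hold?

PUSH 8  → 8
DUP     → 8 8
LT      → 0
POP     → (empty)
PUSH -1 → -1
PUSH 2  → -1 2
STORE 0 → -1
LOAD 0  → -1 2
DIV     → 0
LOAD 0  → 0 2
DUP     → 0 2 2
POP     → 0 2
OVER    → 0 2 0
NEG     → 0 2 0
POP     → 0 2
PUSH 11 → 0 2 11
NEG     → 0 2 -11
LT      → 0 0
EQ      → 1

2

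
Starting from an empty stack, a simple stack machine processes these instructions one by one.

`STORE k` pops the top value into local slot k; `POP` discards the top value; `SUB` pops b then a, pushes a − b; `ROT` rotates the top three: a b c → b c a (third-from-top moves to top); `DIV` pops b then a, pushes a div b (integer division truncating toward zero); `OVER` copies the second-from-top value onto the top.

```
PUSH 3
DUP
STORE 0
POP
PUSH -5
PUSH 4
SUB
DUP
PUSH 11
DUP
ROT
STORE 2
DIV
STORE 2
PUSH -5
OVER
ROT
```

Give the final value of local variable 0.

3

PUSH 3  -> 3
DUP     -> 3 3
STORE 0 -> 3
POP     -> (empty)
PUSH -5 -> -5
PUSH 4  -> -5 4
SUB     -> -9
DUP     -> -9 -9
PUSH 11 -> -9 -9 11
DUP     -> -9 -9 11 11
ROT     -> -9 11 11 -9
STORE 2 -> -9 11 11
DIV     -> -9 1
STORE 2 -> -9
PUSH -5 -> -9 -5
OVER    -> -9 -5 -9
ROT     -> -5 -9 -9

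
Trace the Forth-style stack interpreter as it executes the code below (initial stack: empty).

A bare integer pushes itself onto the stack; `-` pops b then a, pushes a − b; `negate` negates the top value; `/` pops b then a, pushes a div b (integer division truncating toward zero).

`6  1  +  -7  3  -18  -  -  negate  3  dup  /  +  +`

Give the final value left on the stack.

36

6      → [6]
1      → [6, 1]
+      → [7]
-7     → [7, -7]
3      → [7, -7, 3]
-18    → [7, -7, 3, -18]
-      → [7, -7, 21]
-      → [7, -28]
negate → [7, 28]
3      → [7, 28, 3]
dup    → [7, 28, 3, 3]
/      → [7, 28, 1]
+      → [7, 29]
+      → [36]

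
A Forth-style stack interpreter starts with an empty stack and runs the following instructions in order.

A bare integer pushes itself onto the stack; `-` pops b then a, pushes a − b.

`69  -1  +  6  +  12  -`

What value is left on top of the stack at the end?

62

69 → 69
-1 → 69 -1
+  → 68
6  → 68 6
+  → 74
12 → 74 12
-  → 62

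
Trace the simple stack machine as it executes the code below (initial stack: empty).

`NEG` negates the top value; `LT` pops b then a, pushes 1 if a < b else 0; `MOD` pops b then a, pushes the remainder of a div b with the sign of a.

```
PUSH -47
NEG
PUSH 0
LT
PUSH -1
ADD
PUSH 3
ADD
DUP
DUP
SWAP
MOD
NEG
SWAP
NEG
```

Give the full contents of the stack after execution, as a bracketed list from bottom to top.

[0, -2]

PUSH -47 → [-47]
NEG      → [47]
PUSH 0   → [47, 0]
LT       → [0]
PUSH -1  → [0, -1]
ADD      → [-1]
PUSH 3   → [-1, 3]
ADD      → [2]
DUP      → [2, 2]
DUP      → [2, 2, 2]
SWAP     → [2, 2, 2]
MOD      → [2, 0]
NEG      → [2, 0]
SWAP     → [0, 2]
NEG      → [0, -2]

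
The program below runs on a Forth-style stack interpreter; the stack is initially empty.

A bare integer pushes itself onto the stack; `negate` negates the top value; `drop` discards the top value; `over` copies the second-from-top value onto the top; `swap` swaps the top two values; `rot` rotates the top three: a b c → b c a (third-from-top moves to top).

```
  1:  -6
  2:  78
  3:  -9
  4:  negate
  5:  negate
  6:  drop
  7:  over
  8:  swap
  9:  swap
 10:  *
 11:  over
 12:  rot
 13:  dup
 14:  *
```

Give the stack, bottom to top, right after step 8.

-6     -> -6
78     -> -6 78
-9     -> -6 78 -9
negate -> -6 78 9
negate -> -6 78 -9
drop   -> -6 78
over   -> -6 78 -6
swap   -> -6 -6 78

[-6, -6, 78]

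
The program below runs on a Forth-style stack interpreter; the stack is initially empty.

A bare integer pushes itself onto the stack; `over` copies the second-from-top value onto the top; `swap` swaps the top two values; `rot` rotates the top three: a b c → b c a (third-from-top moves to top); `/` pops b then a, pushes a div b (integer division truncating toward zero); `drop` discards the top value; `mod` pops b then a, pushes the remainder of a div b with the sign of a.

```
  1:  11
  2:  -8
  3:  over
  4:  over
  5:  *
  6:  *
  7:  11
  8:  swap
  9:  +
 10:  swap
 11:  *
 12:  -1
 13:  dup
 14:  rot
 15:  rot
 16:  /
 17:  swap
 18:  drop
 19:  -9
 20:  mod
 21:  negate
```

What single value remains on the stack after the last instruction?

11      11
-8      11 -8
over    11 -8 11
over    11 -8 11 -8
*       11 -8 -88
*       11 704
11      11 704 11
swap    11 11 704
+       11 715
swap    715 11
*       7865
-1      7865 -1
dup     7865 -1 -1
rot     -1 -1 7865
rot     -1 7865 -1
/       -1 -7865
swap    -7865 -1
drop    -7865
-9      -7865 -9
mod     -8
negate  8

8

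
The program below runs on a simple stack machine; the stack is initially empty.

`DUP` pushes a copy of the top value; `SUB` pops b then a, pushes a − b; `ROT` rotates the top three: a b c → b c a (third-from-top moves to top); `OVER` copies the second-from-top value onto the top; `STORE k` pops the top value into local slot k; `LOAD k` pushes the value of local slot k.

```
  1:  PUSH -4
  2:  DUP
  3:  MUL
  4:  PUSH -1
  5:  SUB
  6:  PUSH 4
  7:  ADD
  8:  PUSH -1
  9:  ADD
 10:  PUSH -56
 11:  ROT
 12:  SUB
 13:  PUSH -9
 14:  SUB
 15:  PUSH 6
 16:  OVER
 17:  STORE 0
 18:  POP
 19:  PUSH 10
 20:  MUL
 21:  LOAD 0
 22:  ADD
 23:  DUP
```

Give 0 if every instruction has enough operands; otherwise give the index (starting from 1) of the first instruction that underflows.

11

PUSH -4  : [-4]
DUP      : [-4, -4]
MUL      : [16]
PUSH -1  : [16, -1]
SUB      : [17]
PUSH 4   : [17, 4]
ADD      : [21]
PUSH -1  : [21, -1]
ADD      : [20]
PUSH -56 : [20, -56]
ROT  — needs 3 operands, stack has 2 → underflow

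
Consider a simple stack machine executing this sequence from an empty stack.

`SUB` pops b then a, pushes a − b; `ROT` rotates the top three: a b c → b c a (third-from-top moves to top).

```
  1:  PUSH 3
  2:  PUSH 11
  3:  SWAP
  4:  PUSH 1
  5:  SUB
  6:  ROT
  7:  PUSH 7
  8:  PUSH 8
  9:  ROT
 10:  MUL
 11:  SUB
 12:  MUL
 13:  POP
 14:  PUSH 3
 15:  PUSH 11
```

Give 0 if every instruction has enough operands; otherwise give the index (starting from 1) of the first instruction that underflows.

PUSH 3  -> 3
PUSH 11 -> 3 11
SWAP    -> 11 3
PUSH 1  -> 11 3 1
SUB     -> 11 2
ROT  — needs 3 operands, stack has 2 → underflow

6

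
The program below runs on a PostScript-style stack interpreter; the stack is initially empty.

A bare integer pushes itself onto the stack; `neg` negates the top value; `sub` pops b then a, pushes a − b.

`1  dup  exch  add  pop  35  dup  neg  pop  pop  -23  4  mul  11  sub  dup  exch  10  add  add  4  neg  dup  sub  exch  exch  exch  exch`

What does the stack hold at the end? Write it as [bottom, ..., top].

1    : 1
dup  : 1 1
exch : 1 1
add  : 2
pop  : (empty)
35   : 35
dup  : 35 35
neg  : 35 -35
pop  : 35
pop  : (empty)
-23  : -23
4    : -23 4
mul  : -92
11   : -92 11
sub  : -103
dup  : -103 -103
exch : -103 -103
10   : -103 -103 10
add  : -103 -93
add  : -196
4    : -196 4
neg  : -196 -4
dup  : -196 -4 -4
sub  : -196 0
exch : 0 -196
exch : -196 0
exch : 0 -196
exch : -196 0

[-196, 0]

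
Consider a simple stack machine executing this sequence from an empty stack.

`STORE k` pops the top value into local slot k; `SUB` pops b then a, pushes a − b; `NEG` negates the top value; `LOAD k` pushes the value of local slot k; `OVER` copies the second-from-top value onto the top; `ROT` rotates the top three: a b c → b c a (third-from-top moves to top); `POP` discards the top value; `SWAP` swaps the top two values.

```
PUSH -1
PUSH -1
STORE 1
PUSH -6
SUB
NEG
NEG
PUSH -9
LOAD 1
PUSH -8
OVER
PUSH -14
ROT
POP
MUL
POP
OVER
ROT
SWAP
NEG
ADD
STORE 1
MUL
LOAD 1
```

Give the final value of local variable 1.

0

PUSH -1  → -1
PUSH -1  → -1 -1
STORE 1  → -1
PUSH -6  → -1 -6
SUB      → 5
NEG      → -5
NEG      → 5
PUSH -9  → 5 -9
LOAD 1   → 5 -9 -1
PUSH -8  → 5 -9 -1 -8
OVER     → 5 -9 -1 -8 -1
PUSH -14 → 5 -9 -1 -8 -1 -14
ROT      → 5 -9 -1 -1 -14 -8
POP      → 5 -9 -1 -1 -14
MUL      → 5 -9 -1 14
POP      → 5 -9 -1
OVER     → 5 -9 -1 -9
ROT      → 5 -1 -9 -9
SWAP     → 5 -1 -9 -9
NEG      → 5 -1 -9 9
ADD      → 5 -1 0
STORE 1  → 5 -1
MUL      → -5
LOAD 1   → -5 0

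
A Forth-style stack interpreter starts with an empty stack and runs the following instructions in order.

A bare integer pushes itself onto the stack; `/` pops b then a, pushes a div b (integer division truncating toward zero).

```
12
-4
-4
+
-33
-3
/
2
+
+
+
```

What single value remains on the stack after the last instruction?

17

12   12
-4   12 -4
-4   12 -4 -4
+    12 -8
-33  12 -8 -33
-3   12 -8 -33 -3
/    12 -8 11
2    12 -8 11 2
+    12 -8 13
+    12 5
+    17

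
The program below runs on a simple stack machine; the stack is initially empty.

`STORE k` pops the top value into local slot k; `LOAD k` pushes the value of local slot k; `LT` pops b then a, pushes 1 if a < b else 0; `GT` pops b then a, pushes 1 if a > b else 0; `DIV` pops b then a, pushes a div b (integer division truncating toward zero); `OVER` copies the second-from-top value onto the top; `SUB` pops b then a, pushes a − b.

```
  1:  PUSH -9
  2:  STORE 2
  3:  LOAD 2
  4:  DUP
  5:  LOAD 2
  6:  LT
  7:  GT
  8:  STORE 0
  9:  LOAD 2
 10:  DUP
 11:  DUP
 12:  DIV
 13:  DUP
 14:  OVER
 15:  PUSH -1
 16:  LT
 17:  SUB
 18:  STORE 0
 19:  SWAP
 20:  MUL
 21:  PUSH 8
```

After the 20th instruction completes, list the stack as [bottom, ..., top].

PUSH -9 → [-9]
STORE 2 → []
LOAD 2  → [-9]
DUP     → [-9, -9]
LOAD 2  → [-9, -9, -9]
LT      → [-9, 0]
GT      → [0]
STORE 0 → []
LOAD 2  → [-9]
DUP     → [-9, -9]
DUP     → [-9, -9, -9]
DIV     → [-9, 1]
DUP     → [-9, 1, 1]
OVER    → [-9, 1, 1, 1]
PUSH -1 → [-9, 1, 1, 1, -1]
LT      → [-9, 1, 1, 0]
SUB     → [-9, 1, 1]
STORE 0 → [-9, 1]
SWAP    → [1, -9]
MUL     → [-9]

[-9]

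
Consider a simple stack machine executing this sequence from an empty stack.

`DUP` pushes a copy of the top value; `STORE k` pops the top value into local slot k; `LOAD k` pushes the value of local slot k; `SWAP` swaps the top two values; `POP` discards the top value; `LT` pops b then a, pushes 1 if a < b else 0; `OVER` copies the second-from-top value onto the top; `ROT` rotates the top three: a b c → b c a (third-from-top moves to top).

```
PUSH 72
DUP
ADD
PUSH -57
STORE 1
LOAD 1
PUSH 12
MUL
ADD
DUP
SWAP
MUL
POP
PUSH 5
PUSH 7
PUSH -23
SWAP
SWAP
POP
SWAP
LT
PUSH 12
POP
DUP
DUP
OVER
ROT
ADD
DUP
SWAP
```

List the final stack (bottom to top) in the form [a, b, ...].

PUSH 72  → [72]
DUP      → [72, 72]
ADD      → [144]
PUSH -57 → [144, -57]
STORE 1  → [144]
LOAD 1   → [144, -57]
PUSH 12  → [144, -57, 12]
MUL      → [144, -684]
ADD      → [-540]
DUP      → [-540, -540]
SWAP     → [-540, -540]
MUL      → [291600]
POP      → []
PUSH 5   → [5]
PUSH 7   → [5, 7]
PUSH -23 → [5, 7, -23]
SWAP     → [5, -23, 7]
SWAP     → [5, 7, -23]
POP      → [5, 7]
SWAP     → [7, 5]
LT       → [0]
PUSH 12  → [0, 12]
POP      → [0]
DUP      → [0, 0]
DUP      → [0, 0, 0]
OVER     → [0, 0, 0, 0]
ROT      → [0, 0, 0, 0]
ADD      → [0, 0, 0]
DUP      → [0, 0, 0, 0]
SWAP     → [0, 0, 0, 0]

[0, 0, 0, 0]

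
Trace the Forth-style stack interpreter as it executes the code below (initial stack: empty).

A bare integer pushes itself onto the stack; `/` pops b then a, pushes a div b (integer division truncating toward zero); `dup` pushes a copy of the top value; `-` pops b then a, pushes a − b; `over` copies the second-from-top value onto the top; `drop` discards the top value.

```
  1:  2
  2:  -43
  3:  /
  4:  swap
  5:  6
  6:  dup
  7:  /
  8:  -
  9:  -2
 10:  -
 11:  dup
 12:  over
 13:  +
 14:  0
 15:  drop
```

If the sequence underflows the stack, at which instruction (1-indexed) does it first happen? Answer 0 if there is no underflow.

2   → [2]
-43 → [2, -43]
/   → [0]
swap  — needs 2 operands, stack has 1 → underflow

4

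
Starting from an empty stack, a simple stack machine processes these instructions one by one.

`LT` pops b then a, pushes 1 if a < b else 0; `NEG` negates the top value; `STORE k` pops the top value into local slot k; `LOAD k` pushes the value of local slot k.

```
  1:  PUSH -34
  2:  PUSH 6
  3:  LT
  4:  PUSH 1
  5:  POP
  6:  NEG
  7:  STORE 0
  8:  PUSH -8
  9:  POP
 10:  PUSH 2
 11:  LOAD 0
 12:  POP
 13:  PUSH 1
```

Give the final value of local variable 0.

PUSH -34  -34
PUSH 6    -34 6
LT        1
PUSH 1    1 1
POP       1
NEG       -1
STORE 0   (empty)
PUSH -8   -8
POP       (empty)
PUSH 2    2
LOAD 0    2 -1
POP       2
PUSH 1    2 1

-1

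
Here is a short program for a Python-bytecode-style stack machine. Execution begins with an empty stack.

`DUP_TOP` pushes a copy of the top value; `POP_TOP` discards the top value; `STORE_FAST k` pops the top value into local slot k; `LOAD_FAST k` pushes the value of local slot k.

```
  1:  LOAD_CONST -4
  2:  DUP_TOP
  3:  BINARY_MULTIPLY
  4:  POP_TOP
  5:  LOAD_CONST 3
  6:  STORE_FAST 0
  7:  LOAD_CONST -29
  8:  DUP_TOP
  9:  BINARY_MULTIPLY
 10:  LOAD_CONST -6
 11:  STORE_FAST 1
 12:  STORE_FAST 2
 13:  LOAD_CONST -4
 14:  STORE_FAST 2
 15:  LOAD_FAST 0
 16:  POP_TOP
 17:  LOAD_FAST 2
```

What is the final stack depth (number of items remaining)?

LOAD_CONST -4   -> [-4]
DUP_TOP         -> [-4, -4]
BINARY_MULTIPLY -> [16]
POP_TOP         -> []
LOAD_CONST 3    -> [3]
STORE_FAST 0    -> []
LOAD_CONST -29  -> [-29]
DUP_TOP         -> [-29, -29]
BINARY_MULTIPLY -> [841]
LOAD_CONST -6   -> [841, -6]
STORE_FAST 1    -> [841]
STORE_FAST 2    -> []
LOAD_CONST -4   -> [-4]
STORE_FAST 2    -> []
LOAD_FAST 0     -> [3]
POP_TOP         -> []
LOAD_FAST 2     -> [-4]

1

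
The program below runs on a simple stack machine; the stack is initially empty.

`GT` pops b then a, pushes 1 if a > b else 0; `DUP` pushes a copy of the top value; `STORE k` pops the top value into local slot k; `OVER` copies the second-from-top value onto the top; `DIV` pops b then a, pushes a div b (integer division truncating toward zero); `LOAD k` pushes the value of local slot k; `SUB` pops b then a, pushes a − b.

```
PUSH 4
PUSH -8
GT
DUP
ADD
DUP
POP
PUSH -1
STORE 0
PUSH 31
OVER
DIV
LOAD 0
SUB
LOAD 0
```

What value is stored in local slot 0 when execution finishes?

PUSH 4  : 4
PUSH -8 : 4 -8
GT      : 1
DUP     : 1 1
ADD     : 2
DUP     : 2 2
POP     : 2
PUSH -1 : 2 -1
STORE 0 : 2
PUSH 31 : 2 31
OVER    : 2 31 2
DIV     : 2 15
LOAD 0  : 2 15 -1
SUB     : 2 16
LOAD 0  : 2 16 -1

-1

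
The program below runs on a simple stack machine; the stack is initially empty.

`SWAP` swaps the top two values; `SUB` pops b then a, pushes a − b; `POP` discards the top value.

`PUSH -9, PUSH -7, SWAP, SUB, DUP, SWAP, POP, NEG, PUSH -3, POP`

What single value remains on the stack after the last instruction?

-2

PUSH -9 : -9
PUSH -7 : -9 -7
SWAP    : -7 -9
SUB     : 2
DUP     : 2 2
SWAP    : 2 2
POP     : 2
NEG     : -2
PUSH -3 : -2 -3
POP     : -2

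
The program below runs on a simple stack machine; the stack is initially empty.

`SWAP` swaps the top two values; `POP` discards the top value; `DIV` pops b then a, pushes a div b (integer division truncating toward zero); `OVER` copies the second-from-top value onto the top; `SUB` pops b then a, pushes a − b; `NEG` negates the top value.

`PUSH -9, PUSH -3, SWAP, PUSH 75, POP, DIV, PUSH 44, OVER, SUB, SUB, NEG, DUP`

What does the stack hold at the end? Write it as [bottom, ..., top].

PUSH -9 -> -9
PUSH -3 -> -9 -3
SWAP    -> -3 -9
PUSH 75 -> -3 -9 75
POP     -> -3 -9
DIV     -> 0
PUSH 44 -> 0 44
OVER    -> 0 44 0
SUB     -> 0 44
SUB     -> -44
NEG     -> 44
DUP     -> 44 44

[44, 44]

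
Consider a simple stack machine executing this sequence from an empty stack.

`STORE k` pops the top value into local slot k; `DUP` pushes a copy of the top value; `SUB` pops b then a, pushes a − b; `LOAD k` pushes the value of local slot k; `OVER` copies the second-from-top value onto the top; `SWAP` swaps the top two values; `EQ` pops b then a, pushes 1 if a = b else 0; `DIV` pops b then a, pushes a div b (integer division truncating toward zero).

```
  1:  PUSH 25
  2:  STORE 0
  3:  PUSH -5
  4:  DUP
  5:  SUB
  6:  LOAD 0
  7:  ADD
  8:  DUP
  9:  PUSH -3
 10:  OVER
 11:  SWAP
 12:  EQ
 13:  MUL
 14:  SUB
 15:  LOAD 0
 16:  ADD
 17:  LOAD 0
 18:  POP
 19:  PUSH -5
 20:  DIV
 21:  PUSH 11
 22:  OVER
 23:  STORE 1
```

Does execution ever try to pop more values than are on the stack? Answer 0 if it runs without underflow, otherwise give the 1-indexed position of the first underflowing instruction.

0

PUSH 25 → [25]
STORE 0 → []
PUSH -5 → [-5]
DUP     → [-5, -5]
SUB     → [0]
LOAD 0  → [0, 25]
ADD     → [25]
DUP     → [25, 25]
PUSH -3 → [25, 25, -3]
OVER    → [25, 25, -3, 25]
SWAP    → [25, 25, 25, -3]
EQ      → [25, 25, 0]
MUL     → [25, 0]
SUB     → [25]
LOAD 0  → [25, 25]
ADD     → [50]
LOAD 0  → [50, 25]
POP     → [50]
PUSH -5 → [50, -5]
DIV     → [-10]
PUSH 11 → [-10, 11]
OVER    → [-10, 11, -10]
STORE 1 → [-10, 11]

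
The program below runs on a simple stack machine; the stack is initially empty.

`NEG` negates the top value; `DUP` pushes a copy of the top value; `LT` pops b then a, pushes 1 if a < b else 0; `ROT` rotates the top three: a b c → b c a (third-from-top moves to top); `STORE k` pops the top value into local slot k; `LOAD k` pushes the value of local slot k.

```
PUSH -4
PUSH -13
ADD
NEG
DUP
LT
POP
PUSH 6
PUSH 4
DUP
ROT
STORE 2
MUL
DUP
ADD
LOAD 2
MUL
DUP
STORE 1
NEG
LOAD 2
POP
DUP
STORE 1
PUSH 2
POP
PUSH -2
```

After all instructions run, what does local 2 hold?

PUSH -4  -> [-4]
PUSH -13 -> [-4, -13]
ADD      -> [-17]
NEG      -> [17]
DUP      -> [17, 17]
LT       -> [0]
POP      -> []
PUSH 6   -> [6]
PUSH 4   -> [6, 4]
DUP      -> [6, 4, 4]
ROT      -> [4, 4, 6]
STORE 2  -> [4, 4]
MUL      -> [16]
DUP      -> [16, 16]
ADD      -> [32]
LOAD 2   -> [32, 6]
MUL      -> [192]
DUP      -> [192, 192]
STORE 1  -> [192]
NEG      -> [-192]
LOAD 2   -> [-192, 6]
POP      -> [-192]
DUP      -> [-192, -192]
STORE 1  -> [-192]
PUSH 2   -> [-192, 2]
POP      -> [-192]
PUSH -2  -> [-192, -2]

6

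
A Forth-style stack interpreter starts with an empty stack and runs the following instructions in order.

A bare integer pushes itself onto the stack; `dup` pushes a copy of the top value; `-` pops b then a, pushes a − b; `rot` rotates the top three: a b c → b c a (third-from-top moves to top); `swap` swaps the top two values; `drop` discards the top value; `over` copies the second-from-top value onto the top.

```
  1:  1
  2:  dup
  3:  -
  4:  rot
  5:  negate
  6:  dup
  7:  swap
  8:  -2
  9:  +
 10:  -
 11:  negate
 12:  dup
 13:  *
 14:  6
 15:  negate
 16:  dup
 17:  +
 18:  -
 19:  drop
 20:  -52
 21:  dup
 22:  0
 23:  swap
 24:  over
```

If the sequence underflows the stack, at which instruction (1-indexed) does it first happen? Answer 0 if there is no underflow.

1   : [1]
dup : [1, 1]
-   : [0]
rot  — needs 3 operands, stack has 1 → underflow

4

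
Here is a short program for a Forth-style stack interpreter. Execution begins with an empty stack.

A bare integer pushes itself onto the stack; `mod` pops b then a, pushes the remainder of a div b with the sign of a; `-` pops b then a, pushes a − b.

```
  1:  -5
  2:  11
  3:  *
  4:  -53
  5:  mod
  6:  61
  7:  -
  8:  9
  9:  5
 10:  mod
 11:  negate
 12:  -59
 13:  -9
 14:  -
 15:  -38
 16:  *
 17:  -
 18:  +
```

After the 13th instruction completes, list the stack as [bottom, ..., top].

[-63, -4, -59, -9]

-5     : [-5]
11     : [-5, 11]
*      : [-55]
-53    : [-55, -53]
mod    : [-2]
61     : [-2, 61]
-      : [-63]
9      : [-63, 9]
5      : [-63, 9, 5]
mod    : [-63, 4]
negate : [-63, -4]
-59    : [-63, -4, -59]
-9     : [-63, -4, -59, -9]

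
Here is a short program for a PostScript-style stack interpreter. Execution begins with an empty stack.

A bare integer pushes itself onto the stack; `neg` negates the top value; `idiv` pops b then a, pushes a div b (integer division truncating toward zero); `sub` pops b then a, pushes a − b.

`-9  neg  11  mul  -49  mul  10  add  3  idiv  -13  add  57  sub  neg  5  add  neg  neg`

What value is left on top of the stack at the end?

-9   → -9
neg  → 9
11   → 9 11
mul  → 99
-49  → 99 -49
mul  → -4851
10   → -4851 10
add  → -4841
3    → -4841 3
idiv → -1613
-13  → -1613 -13
add  → -1626
57   → -1626 57
sub  → -1683
neg  → 1683
5    → 1683 5
add  → 1688
neg  → -1688
neg  → 1688

1688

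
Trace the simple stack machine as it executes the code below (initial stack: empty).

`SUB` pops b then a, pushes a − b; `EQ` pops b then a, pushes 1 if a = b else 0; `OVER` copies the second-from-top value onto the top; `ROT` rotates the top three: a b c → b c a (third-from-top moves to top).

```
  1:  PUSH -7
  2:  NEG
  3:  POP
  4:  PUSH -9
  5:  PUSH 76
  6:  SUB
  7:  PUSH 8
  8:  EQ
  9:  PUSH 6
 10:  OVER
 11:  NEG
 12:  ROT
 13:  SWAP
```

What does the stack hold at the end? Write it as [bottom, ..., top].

[6, 0, 0]

PUSH -7  -7
NEG      7
POP      (empty)
PUSH -9  -9
PUSH 76  -9 76
SUB      -85
PUSH 8   -85 8
EQ       0
PUSH 6   0 6
OVER     0 6 0
NEG      0 6 0
ROT      6 0 0
SWAP     6 0 0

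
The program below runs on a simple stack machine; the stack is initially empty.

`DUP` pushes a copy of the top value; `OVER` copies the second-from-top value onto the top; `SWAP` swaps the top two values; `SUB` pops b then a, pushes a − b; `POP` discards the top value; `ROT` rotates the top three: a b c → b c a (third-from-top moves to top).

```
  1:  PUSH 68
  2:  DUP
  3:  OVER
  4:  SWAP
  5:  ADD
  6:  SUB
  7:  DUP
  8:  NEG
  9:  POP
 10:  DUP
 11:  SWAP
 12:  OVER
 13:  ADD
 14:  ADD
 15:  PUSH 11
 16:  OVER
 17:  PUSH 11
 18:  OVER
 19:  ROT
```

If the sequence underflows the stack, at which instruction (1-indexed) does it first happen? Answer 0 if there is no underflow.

0

PUSH 68 → 68
DUP     → 68 68
OVER    → 68 68 68
SWAP    → 68 68 68
ADD     → 68 136
SUB     → -68
DUP     → -68 -68
NEG     → -68 68
POP     → -68
DUP     → -68 -68
SWAP    → -68 -68
OVER    → -68 -68 -68
ADD     → -68 -136
ADD     → -204
PUSH 11 → -204 11
OVER    → -204 11 -204
PUSH 11 → -204 11 -204 11
OVER    → -204 11 -204 11 -204
ROT     → -204 11 11 -204 -204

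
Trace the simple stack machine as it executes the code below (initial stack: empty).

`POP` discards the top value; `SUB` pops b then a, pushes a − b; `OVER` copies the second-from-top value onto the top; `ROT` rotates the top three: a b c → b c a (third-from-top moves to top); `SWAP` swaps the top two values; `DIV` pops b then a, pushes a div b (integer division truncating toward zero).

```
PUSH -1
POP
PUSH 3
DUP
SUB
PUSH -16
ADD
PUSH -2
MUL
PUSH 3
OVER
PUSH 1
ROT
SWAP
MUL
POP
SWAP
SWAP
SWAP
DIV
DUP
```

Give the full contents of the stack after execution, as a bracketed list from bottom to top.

PUSH -1  -> [-1]
POP      -> []
PUSH 3   -> [3]
DUP      -> [3, 3]
SUB      -> [0]
PUSH -16 -> [0, -16]
ADD      -> [-16]
PUSH -2  -> [-16, -2]
MUL      -> [32]
PUSH 3   -> [32, 3]
OVER     -> [32, 3, 32]
PUSH 1   -> [32, 3, 32, 1]
ROT      -> [32, 32, 1, 3]
SWAP     -> [32, 32, 3, 1]
MUL      -> [32, 32, 3]
POP      -> [32, 32]
SWAP     -> [32, 32]
SWAP     -> [32, 32]
SWAP     -> [32, 32]
DIV      -> [1]
DUP      -> [1, 1]

[1, 1]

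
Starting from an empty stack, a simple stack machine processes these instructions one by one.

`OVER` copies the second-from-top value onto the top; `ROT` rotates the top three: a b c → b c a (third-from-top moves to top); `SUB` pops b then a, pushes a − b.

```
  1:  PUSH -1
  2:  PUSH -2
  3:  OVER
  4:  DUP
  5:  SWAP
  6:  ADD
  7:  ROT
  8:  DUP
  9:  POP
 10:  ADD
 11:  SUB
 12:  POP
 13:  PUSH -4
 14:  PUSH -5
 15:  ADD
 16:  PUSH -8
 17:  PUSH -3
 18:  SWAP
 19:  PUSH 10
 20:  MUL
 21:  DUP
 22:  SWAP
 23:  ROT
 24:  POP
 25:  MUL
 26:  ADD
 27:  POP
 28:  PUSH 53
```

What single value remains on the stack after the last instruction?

53

PUSH -1 -> -1
PUSH -2 -> -1 -2
OVER    -> -1 -2 -1
DUP     -> -1 -2 -1 -1
SWAP    -> -1 -2 -1 -1
ADD     -> -1 -2 -2
ROT     -> -2 -2 -1
DUP     -> -2 -2 -1 -1
POP     -> -2 -2 -1
ADD     -> -2 -3
SUB     -> 1
POP     -> (empty)
PUSH -4 -> -4
PUSH -5 -> -4 -5
ADD     -> -9
PUSH -8 -> -9 -8
PUSH -3 -> -9 -8 -3
SWAP    -> -9 -3 -8
PUSH 10 -> -9 -3 -8 10
MUL     -> -9 -3 -80
DUP     -> -9 -3 -80 -80
SWAP    -> -9 -3 -80 -80
ROT     -> -9 -80 -80 -3
POP     -> -9 -80 -80
MUL     -> -9 6400
ADD     -> 6391
POP     -> (empty)
PUSH 53 -> 53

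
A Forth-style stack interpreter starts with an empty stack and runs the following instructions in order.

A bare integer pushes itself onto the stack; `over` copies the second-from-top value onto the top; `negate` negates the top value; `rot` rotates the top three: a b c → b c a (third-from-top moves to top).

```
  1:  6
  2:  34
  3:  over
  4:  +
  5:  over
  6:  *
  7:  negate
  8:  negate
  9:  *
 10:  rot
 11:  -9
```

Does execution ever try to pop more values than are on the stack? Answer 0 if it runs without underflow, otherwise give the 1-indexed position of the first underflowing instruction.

10

6      : 6
34     : 6 34
over   : 6 34 6
+      : 6 40
over   : 6 40 6
*      : 6 240
negate : 6 -240
negate : 6 240
*      : 1440
rot  — needs 3 operands, stack has 1 → underflow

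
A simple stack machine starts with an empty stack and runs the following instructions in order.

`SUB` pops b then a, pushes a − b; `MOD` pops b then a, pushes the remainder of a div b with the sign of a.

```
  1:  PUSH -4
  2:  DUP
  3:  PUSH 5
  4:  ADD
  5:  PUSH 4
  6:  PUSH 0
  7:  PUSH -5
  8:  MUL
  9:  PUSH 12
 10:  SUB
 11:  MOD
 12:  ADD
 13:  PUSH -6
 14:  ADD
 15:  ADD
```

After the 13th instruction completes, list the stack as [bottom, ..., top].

[-4, 5, -6]

PUSH -4 → [-4]
DUP     → [-4, -4]
PUSH 5  → [-4, -4, 5]
ADD     → [-4, 1]
PUSH 4  → [-4, 1, 4]
PUSH 0  → [-4, 1, 4, 0]
PUSH -5 → [-4, 1, 4, 0, -5]
MUL     → [-4, 1, 4, 0]
PUSH 12 → [-4, 1, 4, 0, 12]
SUB     → [-4, 1, 4, -12]
MOD     → [-4, 1, 4]
ADD     → [-4, 5]
PUSH -6 → [-4, 5, -6]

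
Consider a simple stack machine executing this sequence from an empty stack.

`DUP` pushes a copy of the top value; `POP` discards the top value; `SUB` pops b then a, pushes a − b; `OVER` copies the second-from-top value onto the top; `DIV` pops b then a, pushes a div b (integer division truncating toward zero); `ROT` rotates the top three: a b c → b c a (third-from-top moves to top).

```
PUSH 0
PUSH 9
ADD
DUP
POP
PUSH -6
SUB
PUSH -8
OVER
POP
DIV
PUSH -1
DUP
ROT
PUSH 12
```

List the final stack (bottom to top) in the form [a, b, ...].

PUSH 0  : 0
PUSH 9  : 0 9
ADD     : 9
DUP     : 9 9
POP     : 9
PUSH -6 : 9 -6
SUB     : 15
PUSH -8 : 15 -8
OVER    : 15 -8 15
POP     : 15 -8
DIV     : -1
PUSH -1 : -1 -1
DUP     : -1 -1 -1
ROT     : -1 -1 -1
PUSH 12 : -1 -1 -1 12

[-1, -1, -1, 12]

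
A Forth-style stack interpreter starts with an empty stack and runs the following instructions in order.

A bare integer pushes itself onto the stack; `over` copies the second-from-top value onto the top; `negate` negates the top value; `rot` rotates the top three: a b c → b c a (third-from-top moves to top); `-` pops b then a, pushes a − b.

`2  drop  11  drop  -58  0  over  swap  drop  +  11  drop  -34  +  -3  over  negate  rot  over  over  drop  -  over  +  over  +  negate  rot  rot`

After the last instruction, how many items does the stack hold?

3

2       2
drop    (empty)
11      11
drop    (empty)
-58     -58
0       -58 0
over    -58 0 -58
swap    -58 -58 0
drop    -58 -58
+       -116
11      -116 11
drop    -116
-34     -116 -34
+       -150
-3      -150 -3
over    -150 -3 -150
negate  -150 -3 150
rot     -3 150 -150
over    -3 150 -150 150
over    -3 150 -150 150 -150
drop    -3 150 -150 150
-       -3 150 -300
over    -3 150 -300 150
+       -3 150 -150
over    -3 150 -150 150
+       -3 150 0
negate  -3 150 0
rot     150 0 -3
rot     0 -3 150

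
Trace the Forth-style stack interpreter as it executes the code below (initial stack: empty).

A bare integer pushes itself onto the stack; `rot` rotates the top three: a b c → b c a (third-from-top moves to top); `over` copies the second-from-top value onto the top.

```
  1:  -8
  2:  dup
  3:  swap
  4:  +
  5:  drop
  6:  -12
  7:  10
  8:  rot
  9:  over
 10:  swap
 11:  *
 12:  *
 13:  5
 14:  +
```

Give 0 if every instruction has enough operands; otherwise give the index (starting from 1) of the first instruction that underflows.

8

-8   → [-8]
dup  → [-8, -8]
swap → [-8, -8]
+    → [-16]
drop → []
-12  → [-12]
10   → [-12, 10]
rot  — needs 3 operands, stack has 2 → underflow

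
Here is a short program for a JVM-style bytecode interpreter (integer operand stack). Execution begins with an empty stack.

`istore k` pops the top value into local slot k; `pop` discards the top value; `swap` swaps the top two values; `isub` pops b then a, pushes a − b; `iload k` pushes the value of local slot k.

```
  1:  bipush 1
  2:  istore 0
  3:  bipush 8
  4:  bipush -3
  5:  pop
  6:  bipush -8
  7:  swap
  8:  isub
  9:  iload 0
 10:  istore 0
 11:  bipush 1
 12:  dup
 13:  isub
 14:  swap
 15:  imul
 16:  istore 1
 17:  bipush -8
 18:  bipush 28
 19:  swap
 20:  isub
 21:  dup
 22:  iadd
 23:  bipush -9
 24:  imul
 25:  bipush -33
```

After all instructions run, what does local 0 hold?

1

bipush 1    [1]
istore 0    []
bipush 8    [8]
bipush -3   [8, -3]
pop         [8]
bipush -8   [8, -8]
swap        [-8, 8]
isub        [-16]
iload 0     [-16, 1]
istore 0    [-16]
bipush 1    [-16, 1]
dup         [-16, 1, 1]
isub        [-16, 0]
swap        [0, -16]
imul        [0]
istore 1    []
bipush -8   [-8]
bipush 28   [-8, 28]
swap        [28, -8]
isub        [36]
dup         [36, 36]
iadd        [72]
bipush -9   [72, -9]
imul        [-648]
bipush -33  [-648, -33]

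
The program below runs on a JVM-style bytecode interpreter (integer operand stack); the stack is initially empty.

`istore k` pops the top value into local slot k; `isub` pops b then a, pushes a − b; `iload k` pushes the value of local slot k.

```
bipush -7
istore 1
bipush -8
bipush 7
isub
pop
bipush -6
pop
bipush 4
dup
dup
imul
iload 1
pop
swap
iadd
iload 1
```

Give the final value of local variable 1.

-7

bipush -7 : -7
istore 1  : (empty)
bipush -8 : -8
bipush 7  : -8 7
isub      : -15
pop       : (empty)
bipush -6 : -6
pop       : (empty)
bipush 4  : 4
dup       : 4 4
dup       : 4 4 4
imul      : 4 16
iload 1   : 4 16 -7
pop       : 4 16
swap      : 16 4
iadd      : 20
iload 1   : 20 -7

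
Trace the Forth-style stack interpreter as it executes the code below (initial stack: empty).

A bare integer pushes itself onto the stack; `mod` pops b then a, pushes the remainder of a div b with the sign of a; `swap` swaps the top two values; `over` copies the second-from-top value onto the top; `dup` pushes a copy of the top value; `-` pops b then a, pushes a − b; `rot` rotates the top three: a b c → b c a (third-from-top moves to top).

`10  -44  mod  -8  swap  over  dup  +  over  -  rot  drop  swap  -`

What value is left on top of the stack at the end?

-36

10    10
-44   10 -44
mod   10
-8    10 -8
swap  -8 10
over  -8 10 -8
dup   -8 10 -8 -8
+     -8 10 -16
over  -8 10 -16 10
-     -8 10 -26
rot   10 -26 -8
drop  10 -26
swap  -26 10
-     -36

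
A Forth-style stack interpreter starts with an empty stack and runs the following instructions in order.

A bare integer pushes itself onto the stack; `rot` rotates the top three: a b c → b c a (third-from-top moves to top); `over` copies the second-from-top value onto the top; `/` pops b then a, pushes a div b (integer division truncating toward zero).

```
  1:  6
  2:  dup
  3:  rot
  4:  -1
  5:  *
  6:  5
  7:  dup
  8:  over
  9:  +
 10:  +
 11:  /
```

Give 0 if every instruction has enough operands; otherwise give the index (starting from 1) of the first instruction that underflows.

3

6   → 6
dup → 6 6
rot  — needs 3 operands, stack has 2 → underflow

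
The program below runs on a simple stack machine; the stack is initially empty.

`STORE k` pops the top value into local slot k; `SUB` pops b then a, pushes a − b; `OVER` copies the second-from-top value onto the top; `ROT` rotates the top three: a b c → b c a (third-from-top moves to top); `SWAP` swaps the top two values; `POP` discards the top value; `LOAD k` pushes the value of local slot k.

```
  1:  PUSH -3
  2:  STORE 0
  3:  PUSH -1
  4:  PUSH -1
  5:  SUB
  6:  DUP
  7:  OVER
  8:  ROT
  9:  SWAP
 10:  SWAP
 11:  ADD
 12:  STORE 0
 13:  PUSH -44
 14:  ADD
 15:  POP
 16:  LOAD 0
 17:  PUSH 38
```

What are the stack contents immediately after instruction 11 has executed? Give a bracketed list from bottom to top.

PUSH -3  [-3]
STORE 0  []
PUSH -1  [-1]
PUSH -1  [-1, -1]
SUB      [0]
DUP      [0, 0]
OVER     [0, 0, 0]
ROT      [0, 0, 0]
SWAP     [0, 0, 0]
SWAP     [0, 0, 0]
ADD      [0, 0]

[0, 0]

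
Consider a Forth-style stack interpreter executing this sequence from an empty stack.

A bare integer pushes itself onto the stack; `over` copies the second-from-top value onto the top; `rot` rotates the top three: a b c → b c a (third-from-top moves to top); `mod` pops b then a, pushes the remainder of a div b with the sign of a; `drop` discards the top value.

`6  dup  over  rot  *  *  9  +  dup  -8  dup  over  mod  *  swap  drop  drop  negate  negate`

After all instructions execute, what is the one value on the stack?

6      : 6
dup    : 6 6
over   : 6 6 6
rot    : 6 6 6
*      : 6 36
*      : 216
9      : 216 9
+      : 225
dup    : 225 225
-8     : 225 225 -8
dup    : 225 225 -8 -8
over   : 225 225 -8 -8 -8
mod    : 225 225 -8 0
*      : 225 225 0
swap   : 225 0 225
drop   : 225 0
drop   : 225
negate : -225
negate : 225

225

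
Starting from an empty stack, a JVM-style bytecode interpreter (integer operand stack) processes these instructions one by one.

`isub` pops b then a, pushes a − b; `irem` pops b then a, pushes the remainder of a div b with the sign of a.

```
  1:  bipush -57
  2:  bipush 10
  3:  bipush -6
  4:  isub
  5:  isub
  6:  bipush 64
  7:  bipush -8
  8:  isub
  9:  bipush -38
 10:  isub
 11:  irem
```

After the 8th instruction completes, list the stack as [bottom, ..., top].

[-73, 72]

bipush -57  -57
bipush 10   -57 10
bipush -6   -57 10 -6
isub        -57 16
isub        -73
bipush 64   -73 64
bipush -8   -73 64 -8
isub        -73 72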